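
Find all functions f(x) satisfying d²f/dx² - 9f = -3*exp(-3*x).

f = C1*exp(3*x) + C2*exp(-3*x) + x*exp(-3*x)/2

Characteristic equation r² - 9 = 0 factors as (r - 3)(r + 3) = 0, so r = 3, -3.
Hence f_h = C1*exp(3*x) + C2*exp(-3*x).
Since exp(-3*x) solves the homogeneous equation (r = -3 is a root of multiplicity 1), multiply the trial by x. Try f_p = A*x*exp(-3*x). Substituting into the equation and dividing by exp(-3*x) gives A = 1/2, so f_p = x*exp(-3*x)/2.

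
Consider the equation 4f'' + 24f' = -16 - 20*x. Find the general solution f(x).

Divide through by 4: f'' + 6f' = -4 - 5*x.
Characteristic equation r² + 6r = 0 factors as (r + 6)r = 0, so r = -6, 0.
Hence f_h = C1*exp(-6*x) + C2.
Since 0 is a characteristic root (multiplicity 1), multiply the polynomial trial by x: try f_p = x*(A0 + A1*x). Substituting and matching coefficients of each power of x gives A0 = -19/36, A1 = -5/12, so f_p = -19*x/36 - 5*x^2/12.

f = C2 - 19*x/36 - 5*x**2/12 + C1*exp(-6*x)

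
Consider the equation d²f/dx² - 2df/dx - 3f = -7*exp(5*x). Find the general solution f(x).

Characteristic equation r² - 2r - 3 = 0 factors as (r + 1)(r - 3) = 0, so r = -1, 3.
Hence f_h = C1*exp(-x) + C2*exp(3*x).
Try f_p = A*exp(5*x). Substituting into the equation and dividing by exp(5*x) gives A = -7/12, so f_p = -7*exp(5*x)/12.

f = -7*exp(5*x)/12 + C1*exp(-x) + C2*exp(3*x)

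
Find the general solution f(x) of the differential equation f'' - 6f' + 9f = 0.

f = C1*exp(3*x) + C2*x*exp(3*x)

Characteristic equation r² - 6r + 9 = 0 has discriminant (-6)² - 4·(9) = 0, so r = 3 is a repeated root.
Hence f_h = (C1 + C2*x)*exp(3*x).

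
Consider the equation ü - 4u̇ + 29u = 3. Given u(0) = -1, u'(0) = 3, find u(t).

Characteristic equation r² - 4r + 29 = 0 has discriminant (-4)² - 4·(29) = -100 < 0, so r = 2 ± 5i.
Hence u_h = C1*cos(5*t)*exp(2*t) + C2*exp(2*t)*sin(5*t).
For the particular solution try u_p = A0. Substituting and matching coefficients of each power of t gives A0 = 3/29, so u_p = 3/29.
General solution: u = 3/29 + C1*cos(5*t)*exp(2*t) + C2*exp(2*t)*sin(5*t).
Apply the initial conditions: u(0) = 3/29 + C1 = -1 and u'(0) = 2*C1 + 5*C2 = 3. Solving gives C1 = -32/29, C2 = 151/145.

u = 3/29 - 32*cos(5*t)*exp(2*t)/29 + 151*exp(2*t)*sin(5*t)/145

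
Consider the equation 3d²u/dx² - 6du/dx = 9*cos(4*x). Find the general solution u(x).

Divide through by 3: u'' - 2u' = 3*cos(4*x).
Characteristic equation r² - 2r = 0 factors as (r - 2)r = 0, so r = 2, 0.
Hence u_h = C1*exp(2*x) + C2.
Try u_p = A*cos(4*x) + B*sin(4*x). Substituting and equating the coefficients of cos(4x) and sin(4x) gives A = -3/20, B = -3/40, so u_p = -3*cos(4*x)/20 - 3*sin(4*x)/40.

u = C2 - 3*cos(4*x)/20 - 3*sin(4*x)/40 + C1*exp(2*x)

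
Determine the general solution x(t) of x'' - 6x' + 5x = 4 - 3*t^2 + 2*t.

x = -26/125 - 26*t/25 - 3*t**2/5 + C1*exp(t) + C2*exp(5*t)

Characteristic equation r² - 6r + 5 = 0 factors as (r - 1)(r - 5) = 0, so r = 1, 5.
Hence x_h = C1*exp(t) + C2*exp(5*t).
For the particular solution try x_p = A0 + A1*t + A2*t^2. Substituting and matching coefficients of each power of t gives A0 = -26/125, A1 = -26/25, A2 = -3/5, so x_p = -26/125 - 26*t/25 - 3*t^2/5.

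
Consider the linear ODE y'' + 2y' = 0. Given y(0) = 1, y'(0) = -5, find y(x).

y = -3/2 + 5*exp(-2*x)/2

Characteristic equation r² + 2r = 0 factors as (r + 2)r = 0, so r = -2, 0.
Hence y_h = C1*exp(-2*x) + C2.
Apply the initial conditions: y(0) = C1 + C2 = 1 and y'(0) = -2*C1 = -5. Solving gives C1 = 5/2, C2 = -3/2.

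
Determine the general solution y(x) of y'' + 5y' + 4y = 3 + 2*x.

Characteristic equation r² + 5r + 4 = 0 factors as (r + 4)(r + 1) = 0, so r = -4, -1.
Hence y_h = C1*exp(-4*x) + C2*exp(-x).
For the particular solution try y_p = A0 + A1*x. Substituting and matching coefficients of each power of x gives A0 = 1/8, A1 = 1/2, so y_p = 1/8 + x/2.

y = 1/8 + x/2 + C1*exp(-4*x) + C2*exp(-x)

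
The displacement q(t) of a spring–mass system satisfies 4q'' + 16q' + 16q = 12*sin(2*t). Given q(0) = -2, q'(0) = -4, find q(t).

Divide through by 4: q'' + 4q' + 4q = 3*sin(2*t).
Characteristic equation r² + 4r + 4 = 0 has discriminant (4)² - 4·(4) = 0, so r = -2 is a repeated root.
Hence q_h = (C1 + C2*t)*exp(-2*t).
Try q_p = A*cos(2*t) + B*sin(2*t). Substituting and equating the coefficients of cos(2t) and sin(2t) gives A = -3/8, B = 0, so q_p = -3*cos(2*t)/8.
General solution: q = -3*cos(2*t)/8 + C1*exp(-2*t) + C2*t*exp(-2*t).
Apply the initial conditions: q(0) = -3/8 + C1 = -2 and q'(0) = C2 - 2*C1 = -4. Solving gives C1 = -13/8, C2 = -29/4.

q = -13*exp(-2*t)/8 - 3*cos(2*t)/8 - 29*t*exp(-2*t)/4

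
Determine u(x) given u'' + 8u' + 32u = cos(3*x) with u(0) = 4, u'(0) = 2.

Characteristic equation r² + 8r + 32 = 0 has discriminant (8)² - 4·(32) = -64 < 0, so r = -4 ± 4i.
Hence u_h = C1*cos(4*x)*exp(-4*x) + C2*exp(-4*x)*sin(4*x).
Try u_p = A*cos(3*x) + B*sin(3*x). Substituting and equating the coefficients of cos(3x) and sin(3x) gives A = 23/1105, B = 24/1105, so u_p = 23*cos(3*x)/1105 + 24*sin(3*x)/1105.
General solution: u = 23*cos(3*x)/1105 + 24*sin(3*x)/1105 + C1*cos(4*x)*exp(-4*x) + C2*exp(-4*x)*sin(4*x).
Apply the initial conditions: u(0) = 23/1105 + C1 = 4 and u'(0) = 72/1105 - 4*C1 + 4*C2 = 2. Solving gives C1 = 4397/1105, C2 = 9863/2210.

u = 23*cos(3*x)/1105 + 24*sin(3*x)/1105 + 4397*cos(4*x)*exp(-4*x)/1105 + 9863*exp(-4*x)*sin(4*x)/2210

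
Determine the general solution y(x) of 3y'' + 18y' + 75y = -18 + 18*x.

Divide through by 3: y'' + 6y' + 25y = -6 + 6*x.
Characteristic equation r² + 6r + 25 = 0 has discriminant (6)² - 4·(25) = -64 < 0, so r = -3 ± 4i.
Hence y_h = C1*cos(4*x)*exp(-3*x) + C2*exp(-3*x)*sin(4*x).
For the particular solution try y_p = A0 + A1*x. Substituting and matching coefficients of each power of x gives A0 = -186/625, A1 = 6/25, so y_p = -186/625 + 6*x/25.

y = -186/625 + 6*x/25 + C1*cos(4*x)*exp(-3*x) + C2*exp(-3*x)*sin(4*x)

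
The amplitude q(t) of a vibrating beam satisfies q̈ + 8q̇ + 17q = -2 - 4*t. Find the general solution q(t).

q = -2/289 - 4*t/17 + C1*cos(t)*exp(-4*t) + C2*exp(-4*t)*sin(t)

Characteristic equation r² + 8r + 17 = 0 has discriminant (8)² - 4·(17) = -4 < 0, so r = -4 ± i.
Hence q_h = C1*cos(t)*exp(-4*t) + C2*exp(-4*t)*sin(t).
For the particular solution try q_p = A0 + A1*t. Substituting and matching coefficients of each power of t gives A0 = -2/289, A1 = -4/17, so q_p = -2/289 - 4*t/17.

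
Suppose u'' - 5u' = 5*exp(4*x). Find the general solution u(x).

Characteristic equation r² - 5r = 0 factors as (r - 5)r = 0, so r = 5, 0.
Hence u_h = C1*exp(5*x) + C2.
Try u_p = A*exp(4*x). Substituting into the equation and dividing by exp(4*x) gives A = -5/4, so u_p = -5*exp(4*x)/4.

u = C2 - 5*exp(4*x)/4 + C1*exp(5*x)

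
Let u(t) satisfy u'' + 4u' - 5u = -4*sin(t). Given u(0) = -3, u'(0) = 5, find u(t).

u = -2*exp(t) - 17*exp(-5*t)/13 + 4*cos(t)/13 + 6*sin(t)/13

Characteristic equation r² + 4r - 5 = 0 factors as (r + 5)(r - 1) = 0, so r = -5, 1.
Hence u_h = C1*exp(-5*t) + C2*exp(t).
Try u_p = A*cos(t) + B*sin(t). Substituting and equating the coefficients of cos(t) and sin(t) gives A = 4/13, B = 6/13, so u_p = 4*cos(t)/13 + 6*sin(t)/13.
General solution: u = 4*cos(t)/13 + 6*sin(t)/13 + C1*exp(-5*t) + C2*exp(t).
Apply the initial conditions: u(0) = 4/13 + C1 + C2 = -3 and u'(0) = 6/13 + C2 - 5*C1 = 5. Solving gives C1 = -17/13, C2 = -2.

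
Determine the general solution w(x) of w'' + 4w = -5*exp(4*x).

w = -exp(4*x)/4 + C1*cos(2*x) + C2*sin(2*x)

Characteristic equation r² + 4 = 0 has discriminant (0)² - 4·(4) = -16 < 0, so r = ± 2i.
Hence w_h = C1*cos(2*x) + C2*sin(2*x).
Try w_p = A*exp(4*x). Substituting into the equation and dividing by exp(4*x) gives A = -1/4, so w_p = -exp(4*x)/4.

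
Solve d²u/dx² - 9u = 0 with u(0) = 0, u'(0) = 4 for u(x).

u = -2*exp(-3*x)/3 + 2*exp(3*x)/3

Characteristic equation r² - 9 = 0 factors as (r - 3)(r + 3) = 0, so r = 3, -3.
Hence u_h = C1*exp(3*x) + C2*exp(-3*x).
Apply the initial conditions: u(0) = C1 + C2 = 0 and u'(0) = -3*C2 + 3*C1 = 4. Solving gives C1 = 2/3, C2 = -2/3.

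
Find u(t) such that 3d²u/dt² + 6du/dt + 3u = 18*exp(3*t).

u = 3*exp(3*t)/8 + C1*exp(-t) + C2*t*exp(-t)

Divide through by 3: u'' + 2u' + u = 6*exp(3*t).
Characteristic equation r² + 2r + 1 = 0 has discriminant (2)² - 4·(1) = 0, so r = -1 is a repeated root.
Hence u_h = (C1 + C2*t)*exp(-t).
Try u_p = A*exp(3*t). Substituting into the equation and dividing by exp(3*t) gives A = 3/8, so u_p = 3*exp(3*t)/8.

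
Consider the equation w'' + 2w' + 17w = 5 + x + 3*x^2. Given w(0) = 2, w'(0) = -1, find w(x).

Characteristic equation r² + 2r + 17 = 0 has discriminant (2)² - 4·(17) = -64 < 0, so r = -1 ± 4i.
Hence w_h = C1*cos(4*x)*exp(-x) + C2*exp(-x)*sin(4*x).
For the particular solution try w_p = A0 + A1*x + A2*x^2. Substituting and matching coefficients of each power of x gives A0 = 1333/4913, A1 = 5/289, A2 = 3/17, so w_p = 1333/4913 + 3*x^2/17 + 5*x/289.
General solution: w = 1333/4913 + 3*x^2/17 + 5*x/289 + C1*cos(4*x)*exp(-x) + C2*exp(-x)*sin(4*x).
Apply the initial conditions: w(0) = 1333/4913 + C1 = 2 and w'(0) = 5/289 - C1 + 4*C2 = -1. Solving gives C1 = 8493/4913, C2 = 3495/19652.

w = 1333/4913 + 3*x**2/17 + 5*x/289 + 3495*exp(-x)*sin(4*x)/19652 + 8493*cos(4*x)*exp(-x)/4913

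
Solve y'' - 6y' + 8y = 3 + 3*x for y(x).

y = 21/32 + 3*x/8 + C1*exp(2*x) + C2*exp(4*x)

Characteristic equation r² - 6r + 8 = 0 factors as (r - 2)(r - 4) = 0, so r = 2, 4.
Hence y_h = C1*exp(2*x) + C2*exp(4*x).
For the particular solution try y_p = A0 + A1*x. Substituting and matching coefficients of each power of x gives A0 = 21/32, A1 = 3/8, so y_p = 21/32 + 3*x/8.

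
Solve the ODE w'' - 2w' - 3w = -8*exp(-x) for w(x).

Characteristic equation r² - 2r - 3 = 0 factors as (r - 3)(r + 1) = 0, so r = 3, -1.
Hence w_h = C1*exp(3*x) + C2*exp(-x).
Since exp(-x) solves the homogeneous equation (r = -1 is a root of multiplicity 1), multiply the trial by x. Try w_p = A*x*exp(-x). Substituting into the equation and dividing by exp(-x) gives A = 2, so w_p = 2*x*exp(-x).

w = C1*exp(3*x) + C2*exp(-x) + 2*x*exp(-x)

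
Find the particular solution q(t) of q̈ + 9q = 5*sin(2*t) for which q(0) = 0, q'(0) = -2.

Characteristic equation r² + 9 = 0 has discriminant (0)² - 4·(9) = -36 < 0, so r = ± 3i.
Hence q_h = C1*cos(3*t) + C2*sin(3*t).
Try q_p = A*cos(2*t) + B*sin(2*t). Substituting and equating the coefficients of cos(2t) and sin(2t) gives A = 0, B = 1, so q_p = sin(2*t).
General solution: q = C1*cos(3*t) + C2*sin(3*t) + sin(2*t).
Apply the initial conditions: q(0) = C1 = 0 and q'(0) = 2 + 3*C2 = -2. Solving gives C1 = 0, C2 = -4/3.

q = -4*sin(3*t)/3 + sin(2*t)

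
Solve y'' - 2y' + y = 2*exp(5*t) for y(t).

y = exp(5*t)/8 + C1*exp(t) + C2*t*exp(t)

Characteristic equation r² - 2r + 1 = 0 has discriminant (-2)² - 4·(1) = 0, so r = 1 is a repeated root.
Hence y_h = (C1 + C2*t)*exp(t).
Try y_p = A*exp(5*t). Substituting into the equation and dividing by exp(5*t) gives A = 1/8, so y_p = exp(5*t)/8.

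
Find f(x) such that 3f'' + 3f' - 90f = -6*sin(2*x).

f = cos(2*x)/290 + 17*sin(2*x)/290 + C1*exp(-6*x) + C2*exp(5*x)

Divide through by 3: f'' + f' - 30f = -2*sin(2*x).
Characteristic equation r² + r - 30 = 0 factors as (r + 6)(r - 5) = 0, so r = -6, 5.
Hence f_h = C1*exp(-6*x) + C2*exp(5*x).
Try f_p = A*cos(2*x) + B*sin(2*x). Substituting and equating the coefficients of cos(2x) and sin(2x) gives A = 1/290, B = 17/290, so f_p = cos(2*x)/290 + 17*sin(2*x)/290.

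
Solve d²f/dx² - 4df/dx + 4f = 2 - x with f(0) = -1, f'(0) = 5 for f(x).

f = 1/4 - 5*exp(2*x)/4 - x/4 + 31*x*exp(2*x)/4

Characteristic equation r² - 4r + 4 = 0 has discriminant (-4)² - 4·(4) = 0, so r = 2 is a repeated root.
Hence f_h = (C1 + C2*x)*exp(2*x).
For the particular solution try f_p = A0 + A1*x. Substituting and matching coefficients of each power of x gives A0 = 1/4, A1 = -1/4, so f_p = 1/4 - x/4.
General solution: f = 1/4 - x/4 + C1*exp(2*x) + C2*x*exp(2*x).
Apply the initial conditions: f(0) = 1/4 + C1 = -1 and f'(0) = -1/4 + C2 + 2*C1 = 5. Solving gives C1 = -5/4, C2 = 31/4.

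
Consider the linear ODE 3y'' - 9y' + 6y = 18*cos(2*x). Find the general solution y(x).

Divide through by 3: y'' - 3y' + 2y = 6*cos(2*x).
Characteristic equation r² - 3r + 2 = 0 factors as (r - 2)(r - 1) = 0, so r = 2, 1.
Hence y_h = C1*exp(2*x) + C2*exp(x).
Try y_p = A*cos(2*x) + B*sin(2*x). Substituting and equating the coefficients of cos(2x) and sin(2x) gives A = -3/10, B = -9/10, so y_p = -9*sin(2*x)/10 - 3*cos(2*x)/10.

y = -9*sin(2*x)/10 - 3*cos(2*x)/10 + C1*exp(2*x) + C2*exp(x)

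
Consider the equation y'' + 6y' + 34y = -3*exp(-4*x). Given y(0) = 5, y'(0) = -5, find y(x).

Characteristic equation r² + 6r + 34 = 0 has discriminant (6)² - 4·(34) = -100 < 0, so r = -3 ± 5i.
Hence y_h = C1*cos(5*x)*exp(-3*x) + C2*exp(-3*x)*sin(5*x).
Try y_p = A*exp(-4*x). Substituting into the equation and dividing by exp(-4*x) gives A = -3/26, so y_p = -3*exp(-4*x)/26.
General solution: y = -3*exp(-4*x)/26 + C1*cos(5*x)*exp(-3*x) + C2*exp(-3*x)*sin(5*x).
Apply the initial conditions: y(0) = -3/26 + C1 = 5 and y'(0) = 6/13 - 3*C1 + 5*C2 = -5. Solving gives C1 = 133/26, C2 = 257/130.

y = -3*exp(-4*x)/26 + 133*cos(5*x)*exp(-3*x)/26 + 257*exp(-3*x)*sin(5*x)/130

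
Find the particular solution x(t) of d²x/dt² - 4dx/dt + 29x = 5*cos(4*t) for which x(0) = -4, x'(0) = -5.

Characteristic equation r² - 4r + 29 = 0 has discriminant (-4)² - 4·(29) = -100 < 0, so r = 2 ± 5i.
Hence x_h = C1*cos(5*t)*exp(2*t) + C2*exp(2*t)*sin(5*t).
Try x_p = A*cos(4*t) + B*sin(4*t). Substituting and equating the coefficients of cos(4t) and sin(4t) gives A = 13/85, B = -16/85, so x_p = -16*sin(4*t)/85 + 13*cos(4*t)/85.
General solution: x = -16*sin(4*t)/85 + 13*cos(4*t)/85 + C1*cos(5*t)*exp(2*t) + C2*exp(2*t)*sin(5*t).
Apply the initial conditions: x(0) = 13/85 + C1 = -4 and x'(0) = -64/85 + 2*C1 + 5*C2 = -5. Solving gives C1 = -353/85, C2 = 69/85.

x = -16*sin(4*t)/85 + 13*cos(4*t)/85 - 353*cos(5*t)*exp(2*t)/85 + 69*exp(2*t)*sin(5*t)/85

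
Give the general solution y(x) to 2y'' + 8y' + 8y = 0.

y = C1*exp(-2*x) + C2*x*exp(-2*x)

Divide through by 2: y'' + 4y' + 4y = 0.
Characteristic equation r² + 4r + 4 = 0 has discriminant (4)² - 4·(4) = 0, so r = -2 is a repeated root.
Hence y_h = (C1 + C2*x)*exp(-2*x).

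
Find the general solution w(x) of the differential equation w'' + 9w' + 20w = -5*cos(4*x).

w = -45*sin(4*x)/328 - 5*cos(4*x)/328 + C1*exp(-5*x) + C2*exp(-4*x)

Characteristic equation r² + 9r + 20 = 0 factors as (r + 5)(r + 4) = 0, so r = -5, -4.
Hence w_h = C1*exp(-5*x) + C2*exp(-4*x).
Try w_p = A*cos(4*x) + B*sin(4*x). Substituting and equating the coefficients of cos(4x) and sin(4x) gives A = -5/328, B = -45/328, so w_p = -45*sin(4*x)/328 - 5*cos(4*x)/328.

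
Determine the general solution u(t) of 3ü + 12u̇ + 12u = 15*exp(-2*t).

u = C1*exp(-2*t) + 5*t**2*exp(-2*t)/2 + C2*t*exp(-2*t)

Divide through by 3: u'' + 4u' + 4u = 5*exp(-2*t).
Characteristic equation r² + 4r + 4 = 0 has discriminant (4)² - 4·(4) = 0, so r = -2 is a repeated root.
Hence u_h = (C1 + C2*t)*exp(-2*t).
Since exp(-2*t) solves the homogeneous equation (r = -2 is a root of multiplicity 2), multiply the trial by t^2. Try u_p = A*t^2*exp(-2*t). Substituting into the equation and dividing by exp(-2*t) gives A = 5/2, so u_p = 5*t^2*exp(-2*t)/2.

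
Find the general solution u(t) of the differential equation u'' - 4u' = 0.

Characteristic equation r² - 4r = 0 factors as (r - 4)r = 0, so r = 4, 0.
Hence u_h = C1*exp(4*t) + C2.

u = C2 + C1*exp(4*t)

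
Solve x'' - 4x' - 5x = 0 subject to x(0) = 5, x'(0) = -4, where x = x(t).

x = exp(5*t)/6 + 29*exp(-t)/6

Characteristic equation r² - 4r - 5 = 0 factors as (r - 5)(r + 1) = 0, so r = 5, -1.
Hence x_h = C1*exp(5*t) + C2*exp(-t).
Apply the initial conditions: x(0) = C1 + C2 = 5 and x'(0) = -C2 + 5*C1 = -4. Solving gives C1 = 1/6, C2 = 29/6.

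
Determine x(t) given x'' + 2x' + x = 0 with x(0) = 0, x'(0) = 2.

x = 2*t*exp(-t)

Characteristic equation r² + 2r + 1 = 0 has discriminant (2)² - 4·(1) = 0, so r = -1 is a repeated root.
Hence x_h = (C1 + C2*t)*exp(-t).
Apply the initial conditions: x(0) = C1 = 0 and x'(0) = C2 - C1 = 2. Solving gives C1 = 0, C2 = 2.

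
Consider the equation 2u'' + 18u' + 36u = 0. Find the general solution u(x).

u = C1*exp(-3*x) + C2*exp(-6*x)

Divide through by 2: u'' + 9u' + 18u = 0.
Characteristic equation r² + 9r + 18 = 0 factors as (r + 3)(r + 6) = 0, so r = -3, -6.
Hence u_h = C1*exp(-3*x) + C2*exp(-6*x).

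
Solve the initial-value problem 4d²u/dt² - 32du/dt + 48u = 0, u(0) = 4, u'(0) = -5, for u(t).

u = -13*exp(6*t)/4 + 29*exp(2*t)/4

Divide through by 4: u'' - 8u' + 12u = 0.
Characteristic equation r² - 8r + 12 = 0 factors as (r - 6)(r - 2) = 0, so r = 6, 2.
Hence u_h = C1*exp(6*t) + C2*exp(2*t).
Apply the initial conditions: u(0) = C1 + C2 = 4 and u'(0) = 2*C2 + 6*C1 = -5. Solving gives C1 = -13/4, C2 = 29/4.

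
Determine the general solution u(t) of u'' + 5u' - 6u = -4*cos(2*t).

u = -sin(2*t)/5 + cos(2*t)/5 + C1*exp(t) + C2*exp(-6*t)

Characteristic equation r² + 5r - 6 = 0 factors as (r - 1)(r + 6) = 0, so r = 1, -6.
Hence u_h = C1*exp(t) + C2*exp(-6*t).
Try u_p = A*cos(2*t) + B*sin(2*t). Substituting and equating the coefficients of cos(2t) and sin(2t) gives A = 1/5, B = -1/5, so u_p = -sin(2*t)/5 + cos(2*t)/5.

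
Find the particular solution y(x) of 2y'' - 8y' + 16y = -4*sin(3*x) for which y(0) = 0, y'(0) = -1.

y = -24*cos(3*x)/145 + 2*sin(3*x)/145 - 199*exp(2*x)*sin(2*x)/290 + 24*cos(2*x)*exp(2*x)/145

Divide through by 2: y'' - 4y' + 8y = -2*sin(3*x).
Characteristic equation r² - 4r + 8 = 0 has discriminant (-4)² - 4·(8) = -16 < 0, so r = 2 ± 2i.
Hence y_h = C1*cos(2*x)*exp(2*x) + C2*exp(2*x)*sin(2*x).
Try y_p = A*cos(3*x) + B*sin(3*x). Substituting and equating the coefficients of cos(3x) and sin(3x) gives A = -24/145, B = 2/145, so y_p = -24*cos(3*x)/145 + 2*sin(3*x)/145.
General solution: y = -24*cos(3*x)/145 + 2*sin(3*x)/145 + C1*cos(2*x)*exp(2*x) + C2*exp(2*x)*sin(2*x).
Apply the initial conditions: y(0) = -24/145 + C1 = 0 and y'(0) = 6/145 + 2*C1 + 2*C2 = -1. Solving gives C1 = 24/145, C2 = -199/290.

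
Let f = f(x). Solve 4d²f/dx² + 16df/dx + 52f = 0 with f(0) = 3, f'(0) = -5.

f = 3*cos(3*x)*exp(-2*x) + exp(-2*x)*sin(3*x)/3

Divide through by 4: f'' + 4f' + 13f = 0.
Characteristic equation r² + 4r + 13 = 0 has discriminant (4)² - 4·(13) = -36 < 0, so r = -2 ± 3i.
Hence f_h = C1*cos(3*x)*exp(-2*x) + C2*exp(-2*x)*sin(3*x).
Apply the initial conditions: f(0) = C1 = 3 and f'(0) = -2*C1 + 3*C2 = -5. Solving gives C1 = 3, C2 = 1/3.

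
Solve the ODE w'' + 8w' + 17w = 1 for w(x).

w = 1/17 + C1*cos(x)*exp(-4*x) + C2*exp(-4*x)*sin(x)

Characteristic equation r² + 8r + 17 = 0 has discriminant (8)² - 4·(17) = -4 < 0, so r = -4 ± i.
Hence w_h = C1*cos(x)*exp(-4*x) + C2*exp(-4*x)*sin(x).
For the particular solution try w_p = A0. Substituting and matching coefficients of each power of x gives A0 = 1/17, so w_p = 1/17.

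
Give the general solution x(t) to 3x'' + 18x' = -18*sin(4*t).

Divide through by 3: x'' + 6x' = -6*sin(4*t).
Characteristic equation r² + 6r = 0 factors as (r + 6)r = 0, so r = -6, 0.
Hence x_h = C1*exp(-6*t) + C2.
Try x_p = A*cos(4*t) + B*sin(4*t). Substituting and equating the coefficients of cos(4t) and sin(4t) gives A = 9/52, B = 3/26, so x_p = 3*sin(4*t)/26 + 9*cos(4*t)/52.

x = C2 + 3*sin(4*t)/26 + 9*cos(4*t)/52 + C1*exp(-6*t)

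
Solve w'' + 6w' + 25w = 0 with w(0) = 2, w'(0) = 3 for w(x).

w = 2*cos(4*x)*exp(-3*x) + 9*exp(-3*x)*sin(4*x)/4

Characteristic equation r² + 6r + 25 = 0 has discriminant (6)² - 4·(25) = -64 < 0, so r = -3 ± 4i.
Hence w_h = C1*cos(4*x)*exp(-3*x) + C2*exp(-3*x)*sin(4*x).
Apply the initial conditions: w(0) = C1 = 2 and w'(0) = -3*C1 + 4*C2 = 3. Solving gives C1 = 2, C2 = 9/4.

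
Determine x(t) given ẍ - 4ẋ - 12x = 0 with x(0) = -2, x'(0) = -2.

x = -5*exp(-2*t)/4 - 3*exp(6*t)/4

Characteristic equation r² - 4r - 12 = 0 factors as (r + 2)(r - 6) = 0, so r = -2, 6.
Hence x_h = C1*exp(-2*t) + C2*exp(6*t).
Apply the initial conditions: x(0) = C1 + C2 = -2 and x'(0) = -2*C1 + 6*C2 = -2. Solving gives C1 = -5/4, C2 = -3/4.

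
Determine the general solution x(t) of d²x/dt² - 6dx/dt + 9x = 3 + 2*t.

Characteristic equation r² - 6r + 9 = 0 has discriminant (-6)² - 4·(9) = 0, so r = 3 is a repeated root.
Hence x_h = (C1 + C2*t)*exp(3*t).
For the particular solution try x_p = A0 + A1*t. Substituting and matching coefficients of each power of t gives A0 = 13/27, A1 = 2/9, so x_p = 13/27 + 2*t/9.

x = 13/27 + 2*t/9 + C1*exp(3*t) + C2*t*exp(3*t)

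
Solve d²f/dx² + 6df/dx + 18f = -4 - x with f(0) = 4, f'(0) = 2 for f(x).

Characteristic equation r² + 6r + 18 = 0 has discriminant (6)² - 4·(18) = -36 < 0, so r = -3 ± 3i.
Hence f_h = C1*cos(3*x)*exp(-3*x) + C2*exp(-3*x)*sin(3*x).
For the particular solution try f_p = A0 + A1*x. Substituting and matching coefficients of each power of x gives A0 = -11/54, A1 = -1/18, so f_p = -11/54 - x/18.
General solution: f = -11/54 - x/18 + C1*cos(3*x)*exp(-3*x) + C2*exp(-3*x)*sin(3*x).
Apply the initial conditions: f(0) = -11/54 + C1 = 4 and f'(0) = -1/18 - 3*C1 + 3*C2 = 2. Solving gives C1 = 227/54, C2 = 44/9.

f = -11/54 - x/18 + 44*exp(-3*x)*sin(3*x)/9 + 227*cos(3*x)*exp(-3*x)/54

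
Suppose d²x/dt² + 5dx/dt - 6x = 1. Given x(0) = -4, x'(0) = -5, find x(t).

Characteristic equation r² + 5r - 6 = 0 factors as (r + 6)(r - 1) = 0, so r = -6, 1.
Hence x_h = C1*exp(-6*t) + C2*exp(t).
For the particular solution try x_p = A0. Substituting and matching coefficients of each power of t gives A0 = -1/6, so x_p = -1/6.
General solution: x = -1/6 + C1*exp(-6*t) + C2*exp(t).
Apply the initial conditions: x(0) = -1/6 + C1 + C2 = -4 and x'(0) = C2 - 6*C1 = -5. Solving gives C1 = 1/6, C2 = -4.

x = -1/6 - 4*exp(t) + exp(-6*t)/6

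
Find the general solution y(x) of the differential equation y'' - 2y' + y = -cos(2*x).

y = 3*cos(2*x)/25 + 4*sin(2*x)/25 + C1*exp(x) + C2*x*exp(x)

Characteristic equation r² - 2r + 1 = 0 has discriminant (-2)² - 4·(1) = 0, so r = 1 is a repeated root.
Hence y_h = (C1 + C2*x)*exp(x).
Try y_p = A*cos(2*x) + B*sin(2*x). Substituting and equating the coefficients of cos(2x) and sin(2x) gives A = 3/25, B = 4/25, so y_p = 3*cos(2*x)/25 + 4*sin(2*x)/25.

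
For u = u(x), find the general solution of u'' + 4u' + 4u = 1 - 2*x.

Characteristic equation r² + 4r + 4 = 0 has discriminant (4)² - 4·(4) = 0, so r = -2 is a repeated root.
Hence u_h = (C1 + C2*x)*exp(-2*x).
For the particular solution try u_p = A0 + A1*x. Substituting and matching coefficients of each power of x gives A0 = 3/4, A1 = -1/2, so u_p = 3/4 - x/2.

u = 3/4 - x/2 + C1*exp(-2*x) + C2*x*exp(-2*x)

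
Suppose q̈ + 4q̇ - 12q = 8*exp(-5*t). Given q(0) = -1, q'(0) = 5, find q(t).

Characteristic equation r² + 4r - 12 = 0 factors as (r + 6)(r - 2) = 0, so r = -6, 2.
Hence q_h = C1*exp(-6*t) + C2*exp(2*t).
Try q_p = A*exp(-5*t). Substituting into the equation and dividing by exp(-5*t) gives A = -8/7, so q_p = -8*exp(-5*t)/7.
General solution: q = -8*exp(-5*t)/7 + C1*exp(-6*t) + C2*exp(2*t).
Apply the initial conditions: q(0) = -8/7 + C1 + C2 = -1 and q'(0) = 40/7 - 6*C1 + 2*C2 = 5. Solving gives C1 = 1/8, C2 = 1/56.

q = -8*exp(-5*t)/7 + exp(-6*t)/8 + exp(2*t)/56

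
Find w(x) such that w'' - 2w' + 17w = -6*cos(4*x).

w = -6*cos(4*x)/65 + 48*sin(4*x)/65 + C1*cos(4*x)*exp(x) + C2*exp(x)*sin(4*x)

Characteristic equation r² - 2r + 17 = 0 has discriminant (-2)² - 4·(17) = -64 < 0, so r = 1 ± 4i.
Hence w_h = C1*cos(4*x)*exp(x) + C2*exp(x)*sin(4*x).
Try w_p = A*cos(4*x) + B*sin(4*x). Substituting and equating the coefficients of cos(4x) and sin(4x) gives A = -6/65, B = 48/65, so w_p = -6*cos(4*x)/65 + 48*sin(4*x)/65.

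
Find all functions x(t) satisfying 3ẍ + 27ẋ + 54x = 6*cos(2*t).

Divide through by 3: x'' + 9x' + 18x = 2*cos(2*t).
Characteristic equation r² + 9r + 18 = 0 factors as (r + 6)(r + 3) = 0, so r = -6, -3.
Hence x_h = C1*exp(-6*t) + C2*exp(-3*t).
Try x_p = A*cos(2*t) + B*sin(2*t). Substituting and equating the coefficients of cos(2t) and sin(2t) gives A = 7/130, B = 9/130, so x_p = 7*cos(2*t)/130 + 9*sin(2*t)/130.

x = 7*cos(2*t)/130 + 9*sin(2*t)/130 + C1*exp(-6*t) + C2*exp(-3*t)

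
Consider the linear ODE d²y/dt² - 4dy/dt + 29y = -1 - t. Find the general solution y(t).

y = -33/841 - t/29 + C1*cos(5*t)*exp(2*t) + C2*exp(2*t)*sin(5*t)

Characteristic equation r² - 4r + 29 = 0 has discriminant (-4)² - 4·(29) = -100 < 0, so r = 2 ± 5i.
Hence y_h = C1*cos(5*t)*exp(2*t) + C2*exp(2*t)*sin(5*t).
For the particular solution try y_p = A0 + A1*t. Substituting and matching coefficients of each power of t gives A0 = -33/841, A1 = -1/29, so y_p = -33/841 - t/29.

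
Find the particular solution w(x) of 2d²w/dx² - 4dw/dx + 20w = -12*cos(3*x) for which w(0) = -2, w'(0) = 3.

Divide through by 2: w'' - 2w' + 10w = -6*cos(3*x).
Characteristic equation r² - 2r + 10 = 0 has discriminant (-2)² - 4·(10) = -36 < 0, so r = 1 ± 3i.
Hence w_h = C1*cos(3*x)*exp(x) + C2*exp(x)*sin(3*x).
Try w_p = A*cos(3*x) + B*sin(3*x). Substituting and equating the coefficients of cos(3x) and sin(3x) gives A = -6/37, B = 36/37, so w_p = -6*cos(3*x)/37 + 36*sin(3*x)/37.
General solution: w = -6*cos(3*x)/37 + 36*sin(3*x)/37 + C1*cos(3*x)*exp(x) + C2*exp(x)*sin(3*x).
Apply the initial conditions: w(0) = -6/37 + C1 = -2 and w'(0) = 108/37 + C1 + 3*C2 = 3. Solving gives C1 = -68/37, C2 = 71/111.

w = -6*cos(3*x)/37 + 36*sin(3*x)/37 - 68*cos(3*x)*exp(x)/37 + 71*exp(x)*sin(3*x)/111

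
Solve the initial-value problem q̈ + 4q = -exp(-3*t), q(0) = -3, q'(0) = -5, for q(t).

q = -38*cos(2*t)/13 - 34*sin(2*t)/13 - exp(-3*t)/13

Characteristic equation r² + 4 = 0 has discriminant (0)² - 4·(4) = -16 < 0, so r = ± 2i.
Hence q_h = C1*cos(2*t) + C2*sin(2*t).
Try q_p = A*exp(-3*t). Substituting into the equation and dividing by exp(-3*t) gives A = -1/13, so q_p = -exp(-3*t)/13.
General solution: q = -exp(-3*t)/13 + C1*cos(2*t) + C2*sin(2*t).
Apply the initial conditions: q(0) = -1/13 + C1 = -3 and q'(0) = 3/13 + 2*C2 = -5. Solving gives C1 = -38/13, C2 = -34/13.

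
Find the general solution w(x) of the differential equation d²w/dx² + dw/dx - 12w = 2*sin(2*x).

Characteristic equation r² + r - 12 = 0 factors as (r - 3)(r + 4) = 0, so r = 3, -4.
Hence w_h = C1*exp(3*x) + C2*exp(-4*x).
Try w_p = A*cos(2*x) + B*sin(2*x). Substituting and equating the coefficients of cos(2x) and sin(2x) gives A = -1/65, B = -8/65, so w_p = -8*sin(2*x)/65 - cos(2*x)/65.

w = -8*sin(2*x)/65 - cos(2*x)/65 + C1*exp(3*x) + C2*exp(-4*x)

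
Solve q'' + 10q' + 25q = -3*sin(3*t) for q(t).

Characteristic equation r² + 10r + 25 = 0 has discriminant (10)² - 4·(25) = 0, so r = -5 is a repeated root.
Hence q_h = (C1 + C2*t)*exp(-5*t).
Try q_p = A*cos(3*t) + B*sin(3*t). Substituting and equating the coefficients of cos(3t) and sin(3t) gives A = 45/578, B = -12/289, so q_p = -12*sin(3*t)/289 + 45*cos(3*t)/578.

q = -12*sin(3*t)/289 + 45*cos(3*t)/578 + C1*exp(-5*t) + C2*t*exp(-5*t)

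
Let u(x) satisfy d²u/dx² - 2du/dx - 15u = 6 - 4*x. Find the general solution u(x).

u = -98/225 + 4*x/15 + C1*exp(5*x) + C2*exp(-3*x)

Characteristic equation r² - 2r - 15 = 0 factors as (r - 5)(r + 3) = 0, so r = 5, -3.
Hence u_h = C1*exp(5*x) + C2*exp(-3*x).
For the particular solution try u_p = A0 + A1*x. Substituting and matching coefficients of each power of x gives A0 = -98/225, A1 = 4/15, so u_p = -98/225 + 4*x/15.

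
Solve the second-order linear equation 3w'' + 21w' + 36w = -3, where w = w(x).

Divide through by 3: w'' + 7w' + 12w = -1.
Characteristic equation r² + 7r + 12 = 0 factors as (r + 4)(r + 3) = 0, so r = -4, -3.
Hence w_h = C1*exp(-4*x) + C2*exp(-3*x).
For the particular solution try w_p = A0. Substituting and matching coefficients of each power of x gives A0 = -1/12, so w_p = -1/12.

w = -1/12 + C1*exp(-4*x) + C2*exp(-3*x)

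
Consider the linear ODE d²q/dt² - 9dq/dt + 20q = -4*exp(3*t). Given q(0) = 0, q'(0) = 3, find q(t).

q = -2*exp(3*t) + exp(4*t) + exp(5*t)

Characteristic equation r² - 9r + 20 = 0 factors as (r - 5)(r - 4) = 0, so r = 5, 4.
Hence q_h = C1*exp(5*t) + C2*exp(4*t).
Try q_p = A*exp(3*t). Substituting into the equation and dividing by exp(3*t) gives A = -2, so q_p = -2*exp(3*t).
General solution: q = -2*exp(3*t) + C1*exp(5*t) + C2*exp(4*t).
Apply the initial conditions: q(0) = -2 + C1 + C2 = 0 and q'(0) = -6 + 4*C2 + 5*C1 = 3. Solving gives C1 = 1, C2 = 1.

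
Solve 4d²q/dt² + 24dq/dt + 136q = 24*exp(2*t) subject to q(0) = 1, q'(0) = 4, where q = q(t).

q = 3*exp(2*t)/25 + 22*cos(5*t)*exp(-3*t)/25 + 32*exp(-3*t)*sin(5*t)/25

Divide through by 4: q'' + 6q' + 34q = 6*exp(2*t).
Characteristic equation r² + 6r + 34 = 0 has discriminant (6)² - 4·(34) = -100 < 0, so r = -3 ± 5i.
Hence q_h = C1*cos(5*t)*exp(-3*t) + C2*exp(-3*t)*sin(5*t).
Try q_p = A*exp(2*t). Substituting into the equation and dividing by exp(2*t) gives A = 3/25, so q_p = 3*exp(2*t)/25.
General solution: q = 3*exp(2*t)/25 + C1*cos(5*t)*exp(-3*t) + C2*exp(-3*t)*sin(5*t).
Apply the initial conditions: q(0) = 3/25 + C1 = 1 and q'(0) = 6/25 - 3*C1 + 5*C2 = 4. Solving gives C1 = 22/25, C2 = 32/25.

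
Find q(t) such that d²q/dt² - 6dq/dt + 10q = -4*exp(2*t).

Characteristic equation r² - 6r + 10 = 0 has discriminant (-6)² - 4·(10) = -4 < 0, so r = 3 ± i.
Hence q_h = C1*cos(t)*exp(3*t) + C2*exp(3*t)*sin(t).
Try q_p = A*exp(2*t). Substituting into the equation and dividing by exp(2*t) gives A = -2, so q_p = -2*exp(2*t).

q = -2*exp(2*t) + C1*cos(t)*exp(3*t) + C2*exp(3*t)*sin(t)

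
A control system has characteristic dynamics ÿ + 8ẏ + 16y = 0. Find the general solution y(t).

Characteristic equation r² + 8r + 16 = 0 has discriminant (8)² - 4·(16) = 0, so r = -4 is a repeated root.
Hence y_h = (C1 + C2*t)*exp(-4*t).

y = C1*exp(-4*t) + C2*t*exp(-4*t)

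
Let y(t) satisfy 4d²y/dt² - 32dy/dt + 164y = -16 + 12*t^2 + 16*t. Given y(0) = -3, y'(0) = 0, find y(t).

Divide through by 4: y'' - 8y' + 41y = -4 + 3*t^2 + 4*t.
Characteristic equation r² - 8r + 41 = 0 has discriminant (-8)² - 4·(41) = -100 < 0, so r = 4 ± 5i.
Hence y_h = C1*cos(5*t)*exp(4*t) + C2*exp(4*t)*sin(5*t).
For the particular solution try y_p = A0 + A1*t + A2*t^2. Substituting and matching coefficients of each power of t gives A0 = -5274/68921, A1 = 212/1681, A2 = 3/41, so y_p = -5274/68921 + 3*t^2/41 + 212*t/1681.
General solution: y = -5274/68921 + 3*t^2/41 + 212*t/1681 + C1*cos(5*t)*exp(4*t) + C2*exp(4*t)*sin(5*t).
Apply the initial conditions: y(0) = -5274/68921 + C1 = -3 and y'(0) = 212/1681 + 4*C1 + 5*C2 = 0. Solving gives C1 = -201489/68921, C2 = 797264/344605.

y = -5274/68921 + 3*t**2/41 + 212*t/1681 - 201489*cos(5*t)*exp(4*t)/68921 + 797264*exp(4*t)*sin(5*t)/344605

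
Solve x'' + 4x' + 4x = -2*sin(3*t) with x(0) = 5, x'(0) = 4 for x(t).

Characteristic equation r² + 4r + 4 = 0 has discriminant (4)² - 4·(4) = 0, so r = -2 is a repeated root.
Hence x_h = (C1 + C2*t)*exp(-2*t).
Try x_p = A*cos(3*t) + B*sin(3*t). Substituting and equating the coefficients of cos(3t) and sin(3t) gives A = 24/169, B = 10/169, so x_p = 10*sin(3*t)/169 + 24*cos(3*t)/169.
General solution: x = 10*sin(3*t)/169 + 24*cos(3*t)/169 + C1*exp(-2*t) + C2*t*exp(-2*t).
Apply the initial conditions: x(0) = 24/169 + C1 = 5 and x'(0) = 30/169 + C2 - 2*C1 = 4. Solving gives C1 = 821/169, C2 = 176/13.

x = 10*sin(3*t)/169 + 24*cos(3*t)/169 + 821*exp(-2*t)/169 + 176*t*exp(-2*t)/13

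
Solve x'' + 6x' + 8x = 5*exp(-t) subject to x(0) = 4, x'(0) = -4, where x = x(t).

Characteristic equation r² + 6r + 8 = 0 factors as (r + 2)(r + 4) = 0, so r = -2, -4.
Hence x_h = C1*exp(-2*t) + C2*exp(-4*t).
Try x_p = A*exp(-t). Substituting into the equation and dividing by exp(-t) gives A = 5/3, so x_p = 5*exp(-t)/3.
General solution: x = 5*exp(-t)/3 + C1*exp(-2*t) + C2*exp(-4*t).
Apply the initial conditions: x(0) = 5/3 + C1 + C2 = 4 and x'(0) = -5/3 - 4*C2 - 2*C1 = -4. Solving gives C1 = 7/2, C2 = -7/6.

x = -7*exp(-4*t)/6 + 5*exp(-t)/3 + 7*exp(-2*t)/2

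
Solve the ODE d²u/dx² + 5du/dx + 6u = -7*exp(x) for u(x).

Characteristic equation r² + 5r + 6 = 0 factors as (r + 3)(r + 2) = 0, so r = -3, -2.
Hence u_h = C1*exp(-3*x) + C2*exp(-2*x).
Try u_p = A*exp(x). Substituting into the equation and dividing by exp(x) gives A = -7/12, so u_p = -7*exp(x)/12.

u = -7*exp(x)/12 + C1*exp(-3*x) + C2*exp(-2*x)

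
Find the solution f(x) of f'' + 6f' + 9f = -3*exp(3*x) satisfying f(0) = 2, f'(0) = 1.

f = -exp(3*x)/12 + 25*exp(-3*x)/12 + 15*x*exp(-3*x)/2

Characteristic equation r² + 6r + 9 = 0 has discriminant (6)² - 4·(9) = 0, so r = -3 is a repeated root.
Hence f_h = (C1 + C2*x)*exp(-3*x).
Try f_p = A*exp(3*x). Substituting into the equation and dividing by exp(3*x) gives A = -1/12, so f_p = -exp(3*x)/12.
General solution: f = -exp(3*x)/12 + C1*exp(-3*x) + C2*x*exp(-3*x).
Apply the initial conditions: f(0) = -1/12 + C1 = 2 and f'(0) = -1/4 + C2 - 3*C1 = 1. Solving gives C1 = 25/12, C2 = 15/2.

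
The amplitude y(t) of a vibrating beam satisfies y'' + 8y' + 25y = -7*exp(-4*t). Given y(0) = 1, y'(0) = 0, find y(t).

y = -7*exp(-4*t)/9 + 4*exp(-4*t)*sin(3*t)/3 + 16*cos(3*t)*exp(-4*t)/9

Characteristic equation r² + 8r + 25 = 0 has discriminant (8)² - 4·(25) = -36 < 0, so r = -4 ± 3i.
Hence y_h = C1*cos(3*t)*exp(-4*t) + C2*exp(-4*t)*sin(3*t).
Try y_p = A*exp(-4*t). Substituting into the equation and dividing by exp(-4*t) gives A = -7/9, so y_p = -7*exp(-4*t)/9.
General solution: y = -7*exp(-4*t)/9 + C1*cos(3*t)*exp(-4*t) + C2*exp(-4*t)*sin(3*t).
Apply the initial conditions: y(0) = -7/9 + C1 = 1 and y'(0) = 28/9 - 4*C1 + 3*C2 = 0. Solving gives C1 = 16/9, C2 = 4/3.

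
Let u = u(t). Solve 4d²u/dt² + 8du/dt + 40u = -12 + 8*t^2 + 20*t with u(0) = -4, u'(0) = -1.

u = -53/125 + t**2/5 + 21*t/50 - 1249*exp(-t)*sin(3*t)/750 - 447*cos(3*t)*exp(-t)/125

Divide through by 4: u'' + 2u' + 10u = -3 + 2*t^2 + 5*t.
Characteristic equation r² + 2r + 10 = 0 has discriminant (2)² - 4·(10) = -36 < 0, so r = -1 ± 3i.
Hence u_h = C1*cos(3*t)*exp(-t) + C2*exp(-t)*sin(3*t).
For the particular solution try u_p = A0 + A1*t + A2*t^2. Substituting and matching coefficients of each power of t gives A0 = -53/125, A1 = 21/50, A2 = 1/5, so u_p = -53/125 + t^2/5 + 21*t/50.
General solution: u = -53/125 + t^2/5 + 21*t/50 + C1*cos(3*t)*exp(-t) + C2*exp(-t)*sin(3*t).
Apply the initial conditions: u(0) = -53/125 + C1 = -4 and u'(0) = 21/50 - C1 + 3*C2 = -1. Solving gives C1 = -447/125, C2 = -1249/750.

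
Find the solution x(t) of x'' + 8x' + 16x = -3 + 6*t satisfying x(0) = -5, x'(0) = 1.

Characteristic equation r² + 8r + 16 = 0 has discriminant (8)² - 4·(16) = 0, so r = -4 is a repeated root.
Hence x_h = (C1 + C2*t)*exp(-4*t).
For the particular solution try x_p = A0 + A1*t. Substituting and matching coefficients of each power of t gives A0 = -3/8, A1 = 3/8, so x_p = -3/8 + 3*t/8.
General solution: x = -3/8 + 3*t/8 + C1*exp(-4*t) + C2*t*exp(-4*t).
Apply the initial conditions: x(0) = -3/8 + C1 = -5 and x'(0) = 3/8 + C2 - 4*C1 = 1. Solving gives C1 = -37/8, C2 = -143/8.

x = -3/8 - 37*exp(-4*t)/8 + 3*t/8 - 143*t*exp(-4*t)/8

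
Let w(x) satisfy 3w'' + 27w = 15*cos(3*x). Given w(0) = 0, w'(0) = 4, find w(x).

w = 4*sin(3*x)/3 + 5*x*sin(3*x)/6

Divide through by 3: w'' + 9w = 5*cos(3*x).
Characteristic equation r² + 9 = 0 has discriminant (0)² - 4·(9) = -36 < 0, so r = ± 3i.
Hence w_h = C1*cos(3*x) + C2*sin(3*x).
Since ±3i are characteristic roots, multiply the trial by x. Try w_p = x*(A*cos(3*x) + B*sin(3*x)). Substituting and equating the coefficients of cos(3x) and sin(3x) gives A = 0, B = 5/6, so w_p = 5*x*sin(3*x)/6.
General solution: w = C1*cos(3*x) + C2*sin(3*x) + 5*x*sin(3*x)/6.
Apply the initial conditions: w(0) = C1 = 0 and w'(0) = 3*C2 = 4. Solving gives C1 = 0, C2 = 4/3.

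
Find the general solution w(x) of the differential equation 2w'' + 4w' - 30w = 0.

w = C1*exp(-5*x) + C2*exp(3*x)

Divide through by 2: w'' + 2w' - 15w = 0.
Characteristic equation r² + 2r - 15 = 0 factors as (r + 5)(r - 3) = 0, so r = -5, 3.
Hence w_h = C1*exp(-5*x) + C2*exp(3*x).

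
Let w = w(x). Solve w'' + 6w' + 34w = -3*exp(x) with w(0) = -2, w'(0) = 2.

Characteristic equation r² + 6r + 34 = 0 has discriminant (6)² - 4·(34) = -100 < 0, so r = -3 ± 5i.
Hence w_h = C1*cos(5*x)*exp(-3*x) + C2*exp(-3*x)*sin(5*x).
Try w_p = A*exp(x). Substituting into the equation and dividing by exp(x) gives A = -3/41, so w_p = -3*exp(x)/41.
General solution: w = -3*exp(x)/41 + C1*cos(5*x)*exp(-3*x) + C2*exp(-3*x)*sin(5*x).
Apply the initial conditions: w(0) = -3/41 + C1 = -2 and w'(0) = -3/41 - 3*C1 + 5*C2 = 2. Solving gives C1 = -79/41, C2 = -152/205.

w = -3*exp(x)/41 - 152*exp(-3*x)*sin(5*x)/205 - 79*cos(5*x)*exp(-3*x)/41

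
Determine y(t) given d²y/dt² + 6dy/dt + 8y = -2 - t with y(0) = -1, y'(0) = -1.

Characteristic equation r² + 6r + 8 = 0 factors as (r + 2)(r + 4) = 0, so r = -2, -4.
Hence y_h = C1*exp(-2*t) + C2*exp(-4*t).
For the particular solution try y_p = A0 + A1*t. Substituting and matching coefficients of each power of t gives A0 = -5/32, A1 = -1/8, so y_p = -5/32 - t/8.
General solution: y = -5/32 - t/8 + C1*exp(-2*t) + C2*exp(-4*t).
Apply the initial conditions: y(0) = -5/32 + C1 + C2 = -1 and y'(0) = -1/8 - 4*C2 - 2*C1 = -1. Solving gives C1 = -17/8, C2 = 41/32.

y = -5/32 - 17*exp(-2*t)/8 - t/8 + 41*exp(-4*t)/32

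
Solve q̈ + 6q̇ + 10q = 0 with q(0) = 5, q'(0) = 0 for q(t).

q = 5*cos(t)*exp(-3*t) + 15*exp(-3*t)*sin(t)

Characteristic equation r² + 6r + 10 = 0 has discriminant (6)² - 4·(10) = -4 < 0, so r = -3 ± i.
Hence q_h = C1*cos(t)*exp(-3*t) + C2*exp(-3*t)*sin(t).
Apply the initial conditions: q(0) = C1 = 5 and q'(0) = C2 - 3*C1 = 0. Solving gives C1 = 5, C2 = 15.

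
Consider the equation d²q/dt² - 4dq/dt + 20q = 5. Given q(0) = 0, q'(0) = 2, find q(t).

Characteristic equation r² - 4r + 20 = 0 has discriminant (-4)² - 4·(20) = -64 < 0, so r = 2 ± 4i.
Hence q_h = C1*cos(4*t)*exp(2*t) + C2*exp(2*t)*sin(4*t).
For the particular solution try q_p = A0. Substituting and matching coefficients of each power of t gives A0 = 1/4, so q_p = 1/4.
General solution: q = 1/4 + C1*cos(4*t)*exp(2*t) + C2*exp(2*t)*sin(4*t).
Apply the initial conditions: q(0) = 1/4 + C1 = 0 and q'(0) = 2*C1 + 4*C2 = 2. Solving gives C1 = -1/4, C2 = 5/8.

q = 1/4 - cos(4*t)*exp(2*t)/4 + 5*exp(2*t)*sin(4*t)/8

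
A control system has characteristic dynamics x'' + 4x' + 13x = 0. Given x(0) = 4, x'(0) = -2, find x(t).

x = 2*exp(-2*t)*sin(3*t) + 4*cos(3*t)*exp(-2*t)

Characteristic equation r² + 4r + 13 = 0 has discriminant (4)² - 4·(13) = -36 < 0, so r = -2 ± 3i.
Hence x_h = C1*cos(3*t)*exp(-2*t) + C2*exp(-2*t)*sin(3*t).
Apply the initial conditions: x(0) = C1 = 4 and x'(0) = -2*C1 + 3*C2 = -2. Solving gives C1 = 4, C2 = 2.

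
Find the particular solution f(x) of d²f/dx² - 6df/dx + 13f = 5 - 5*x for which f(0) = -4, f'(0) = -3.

Characteristic equation r² - 6r + 13 = 0 has discriminant (-6)² - 4·(13) = -16 < 0, so r = 3 ± 2i.
Hence f_h = C1*cos(2*x)*exp(3*x) + C2*exp(3*x)*sin(2*x).
For the particular solution try f_p = A0 + A1*x. Substituting and matching coefficients of each power of x gives A0 = 35/169, A1 = -5/13, so f_p = 35/169 - 5*x/13.
General solution: f = 35/169 - 5*x/13 + C1*cos(2*x)*exp(3*x) + C2*exp(3*x)*sin(2*x).
Apply the initial conditions: f(0) = 35/169 + C1 = -4 and f'(0) = -5/13 + 2*C2 + 3*C1 = -3. Solving gives C1 = -711/169, C2 = 1691/338.

f = 35/169 - 5*x/13 - 711*cos(2*x)*exp(3*x)/169 + 1691*exp(3*x)*sin(2*x)/338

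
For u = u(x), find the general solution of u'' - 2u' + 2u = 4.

Characteristic equation r² - 2r + 2 = 0 has discriminant (-2)² - 4·(2) = -4 < 0, so r = 1 ± i.
Hence u_h = C1*cos(x)*exp(x) + C2*exp(x)*sin(x).
For the particular solution try u_p = A0. Substituting and matching coefficients of each power of x gives A0 = 2, so u_p = 2.

u = 2 + C1*cos(x)*exp(x) + C2*exp(x)*sin(x)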